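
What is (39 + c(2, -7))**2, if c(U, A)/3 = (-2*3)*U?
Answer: 9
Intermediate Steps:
c(U, A) = -18*U (c(U, A) = 3*((-2*3)*U) = 3*(-6*U) = -18*U)
(39 + c(2, -7))**2 = (39 - 18*2)**2 = (39 - 36)**2 = 3**2 = 9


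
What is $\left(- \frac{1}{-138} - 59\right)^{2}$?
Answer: $\frac{66275881}{19044} \approx 3480.1$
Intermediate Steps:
$\left(- \frac{1}{-138} - 59\right)^{2} = \left(\left(-1\right) \left(- \frac{1}{138}\right) - 59\right)^{2} = \left(\frac{1}{138} - 59\right)^{2} = \left(- \frac{8141}{138}\right)^{2} = \frac{66275881}{19044}$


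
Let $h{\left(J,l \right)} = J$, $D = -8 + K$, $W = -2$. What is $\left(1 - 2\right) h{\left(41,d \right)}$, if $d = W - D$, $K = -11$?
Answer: $-41$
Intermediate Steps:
$D = -19$ ($D = -8 - 11 = -19$)
$d = 17$ ($d = -2 - -19 = -2 + 19 = 17$)
$\left(1 - 2\right) h{\left(41,d \right)} = \left(1 - 2\right) 41 = \left(-1\right) 41 = -41$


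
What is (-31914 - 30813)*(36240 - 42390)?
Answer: 385771050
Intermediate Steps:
(-31914 - 30813)*(36240 - 42390) = -62727*(-6150) = 385771050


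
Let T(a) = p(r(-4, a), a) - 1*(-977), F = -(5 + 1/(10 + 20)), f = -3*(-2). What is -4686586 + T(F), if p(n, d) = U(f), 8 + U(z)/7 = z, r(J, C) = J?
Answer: -4685623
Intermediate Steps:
f = 6
U(z) = -56 + 7*z
p(n, d) = -14 (p(n, d) = -56 + 7*6 = -56 + 42 = -14)
F = -151/30 (F = -(5 + 1/30) = -1*151/30 = -151/30 ≈ -5.0333)
T(a) = 963 (T(a) = -14 - 1*(-977) = -14 + 977 = 963)
-4686586 + T(F) = -4686586 + 963 = -4685623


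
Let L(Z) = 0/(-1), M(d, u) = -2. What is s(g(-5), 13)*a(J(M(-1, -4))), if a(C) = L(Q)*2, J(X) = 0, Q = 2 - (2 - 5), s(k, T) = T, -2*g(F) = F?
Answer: 0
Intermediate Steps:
g(F) = -F/2
Q = 5 (Q = 2 - 1*(-3) = 2 + 3 = 5)
L(Z) = 0 (L(Z) = 0*(-1) = 0)
a(C) = 0 (a(C) = 0*2 = 0)
s(g(-5), 13)*a(J(M(-1, -4))) = 13*0 = 0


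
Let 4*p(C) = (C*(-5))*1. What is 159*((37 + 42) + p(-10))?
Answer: 29097/2 ≈ 14549.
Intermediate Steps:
p(C) = -5*C/4 (p(C) = ((C*(-5))*1)/4 = (-5*C*1)/4 = (-5*C)/4 = -5*C/4)
159*((37 + 42) + p(-10)) = 159*((37 + 42) - 5/4*(-10)) = 159*(79 + 25/2) = 159*(183/2) = 29097/2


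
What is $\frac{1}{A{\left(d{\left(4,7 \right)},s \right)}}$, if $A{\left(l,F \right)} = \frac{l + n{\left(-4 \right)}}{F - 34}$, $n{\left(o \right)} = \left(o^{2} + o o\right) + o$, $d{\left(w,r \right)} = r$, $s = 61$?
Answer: $\frac{27}{35} \approx 0.77143$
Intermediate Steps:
$n{\left(o \right)} = o + 2 o^{2}$ ($n{\left(o \right)} = \left(o^{2} + o^{2}\right) + o = 2 o^{2} + o = o + 2 o^{2}$)
$A{\left(l,F \right)} = \frac{28 + l}{-34 + F}$ ($A{\left(l,F \right)} = \frac{l - 4 \left(1 + 2 \left(-4\right)\right)}{F - 34} = \frac{l - 4 \left(1 - 8\right)}{-34 + F} = \frac{l - -28}{-34 + F} = \frac{l + 28}{-34 + F} = \frac{28 + l}{-34 + F}$)
$\frac{1}{A{\left(d{\left(4,7 \right)},s \right)}} = \frac{1}{\frac{1}{-34 + 61} \left(28 + 7\right)} = \frac{1}{\frac{1}{27} \cdot 35} = \frac{1}{\frac{35}{27}} = \frac{27}{35}$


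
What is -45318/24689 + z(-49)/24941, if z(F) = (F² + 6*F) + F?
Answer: -3147132/1795243 ≈ -1.7530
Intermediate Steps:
z(F) = F² + 7*F
-45318/24689 + z(-49)/24941 = -45318/24689 - 49*(7 - 49)/24941 = -45318*1/24689 - 49*(-42)*(1/24941) = -6474/3527 + 2058*(1/24941) = -6474/3527 + 42/509 = -3147132/1795243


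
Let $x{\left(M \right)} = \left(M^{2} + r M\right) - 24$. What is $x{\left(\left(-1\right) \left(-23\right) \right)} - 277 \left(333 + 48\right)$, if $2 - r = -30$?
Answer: $-104296$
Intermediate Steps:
$r = 32$ ($r = 2 - -30 = 2 + 30 = 32$)
$x{\left(M \right)} = -24 + M^{2} + 32 M$ ($x{\left(M \right)} = \left(M^{2} + 32 M\right) - 24 = -24 + M^{2} + 32 M$)
$x{\left(\left(-1\right) \left(-23\right) \right)} - 277 \left(333 + 48\right) = \left(-24 + \left(\left(-1\right) \left(-23\right)\right)^{2} + 32 \left(\left(-1\right) \left(-23\right)\right)\right) - 277 \left(333 + 48\right) = \left(-24 + 23^{2} + 32 \cdot 23\right) - 105537 = \left(-24 + 529 + 736\right) - 105537 = 1241 - 105537 = -104296$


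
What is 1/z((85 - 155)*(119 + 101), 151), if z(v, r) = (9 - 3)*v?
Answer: -1/92400 ≈ -1.0823e-5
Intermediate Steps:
z(v, r) = 6*v
1/z((85 - 155)*(119 + 101), 151) = 1/(6*((85 - 155)*(119 + 101))) = 1/(6*(-70*220)) = 1/(6*(-15400)) = 1/(-92400) = -1/92400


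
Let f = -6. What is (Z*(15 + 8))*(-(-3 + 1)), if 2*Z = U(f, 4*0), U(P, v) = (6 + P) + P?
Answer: -138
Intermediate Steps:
U(P, v) = 6 + 2*P
Z = -3 (Z = (6 + 2*(-6))/2 = (6 - 12)/2 = (½)*(-6) = -3)
(Z*(15 + 8))*(-(-3 + 1)) = (-3*(15 + 8))*(-(-3 + 1)) = (-3*23)*(-1*(-2)) = -69*2 = -138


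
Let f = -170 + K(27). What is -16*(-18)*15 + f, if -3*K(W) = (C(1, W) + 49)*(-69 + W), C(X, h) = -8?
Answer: 4724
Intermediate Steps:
K(W) = 943 - 41*W/3 (K(W) = -(-8 + 49)*(-69 + W)/3 = -41*(-69 + W)/3 = -(-2829 + 41*W)/3 = 943 - 41*W/3)
f = 404 (f = -170 + (943 - 41/3*27) = -170 + (943 - 369) = -170 + 574 = 404)
-16*(-18)*15 + f = -16*(-18)*15 + 404 = 288*15 + 404 = 4320 + 404 = 4724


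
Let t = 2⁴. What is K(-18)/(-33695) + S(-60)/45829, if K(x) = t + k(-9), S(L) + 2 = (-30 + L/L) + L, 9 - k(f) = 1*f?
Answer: -660633/220601165 ≈ -0.0029947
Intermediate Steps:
t = 16
k(f) = 9 - f
S(L) = -31 + L (S(L) = -2 + ((-30 + L/L) + L) = -2 + ((-30 + 1) + L) = -2 + (-29 + L) = -31 + L)
K(x) = 34 (K(x) = 16 + (9 - 1*(-9)) = 16 + (9 + 9) = 16 + 18 = 34)
K(-18)/(-33695) + S(-60)/45829 = 34/(-33695) + (-31 - 60)/45829 = 34*(-1/33695) - 91*1/45829 = -34/33695 - 13/6547 = -660633/220601165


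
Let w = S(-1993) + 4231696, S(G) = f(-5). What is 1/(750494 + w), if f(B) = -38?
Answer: 1/4982152 ≈ 2.0072e-7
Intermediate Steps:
S(G) = -38
w = 4231658 (w = -38 + 4231696 = 4231658)
1/(750494 + w) = 1/(750494 + 4231658) = 1/4982152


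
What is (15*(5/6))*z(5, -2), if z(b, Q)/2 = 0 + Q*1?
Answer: -50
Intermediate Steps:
z(b, Q) = 2*Q (z(b, Q) = 2*(0 + Q*1) = 2*(0 + Q) = 2*Q)
(15*(5/6))*z(5, -2) = (15*(5/6))*(2*(-2)) = (15*(5*(⅙)))*(-4) = (15*(⅚))*(-4) = (25/2)*(-4) = -50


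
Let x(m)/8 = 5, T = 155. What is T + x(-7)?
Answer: 195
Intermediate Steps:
x(m) = 40 (x(m) = 8*5 = 40)
T + x(-7) = 155 + 40 = 195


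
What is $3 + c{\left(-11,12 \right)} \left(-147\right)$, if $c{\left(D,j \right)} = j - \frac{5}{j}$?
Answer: $- \frac{6799}{4} \approx -1699.8$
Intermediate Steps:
$c{\left(D,j \right)} = j - \frac{5}{j}$
$3 + c{\left(-11,12 \right)} \left(-147\right) = 3 + \left(12 - \frac{5}{12}\right) \left(-147\right) = 3 + \frac{139}{12} \left(-147\right) = 3 - \frac{6811}{4} = - \frac{6799}{4}$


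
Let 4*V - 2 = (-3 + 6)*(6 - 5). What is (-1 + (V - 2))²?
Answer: 49/16 ≈ 3.0625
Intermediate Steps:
V = 5/4 (V = ½ + ((-3 + 6)*(6 - 5))/4 = ½ + (3*1)/4 = ½ + (¼)*3 = ½ + ¾ = 5/4 ≈ 1.2500)
(-1 + (V - 2))² = (-1 + (5/4 - 2))² = (-1 - ¾)² = (-7/4)² = 49/16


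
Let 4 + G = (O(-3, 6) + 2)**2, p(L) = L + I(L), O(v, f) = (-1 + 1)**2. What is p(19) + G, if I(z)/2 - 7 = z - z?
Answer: 33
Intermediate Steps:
I(z) = 14 (I(z) = 14 + 2*(z - z) = 14 + 2*0 = 14 + 0 = 14)
O(v, f) = 0 (O(v, f) = 0**2 = 0)
p(L) = 14 + L (p(L) = L + 14 = 14 + L)
G = 0 (G = -4 + (0 + 2)**2 = -4 + 2**2 = -4 + 4 = 0)
p(19) + G = (14 + 19) + 0 = 33 + 0 = 33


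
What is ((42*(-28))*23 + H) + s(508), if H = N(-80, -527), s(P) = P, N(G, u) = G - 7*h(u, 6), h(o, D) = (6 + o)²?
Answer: -1926707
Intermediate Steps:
N(G, u) = G - 7*(6 + u)²
H = -1900167 (H = -80 - 7*(6 - 527)² = -80 - 7*(-521)² = -80 - 7*271441 = -80 - 1900087 = -1900167)
((42*(-28))*23 + H) + s(508) = ((42*(-28))*23 - 1900167) + 508 = (-1176*23 - 1900167) + 508 = (-27048 - 1900167) + 508 = -1927215 + 508 = -1926707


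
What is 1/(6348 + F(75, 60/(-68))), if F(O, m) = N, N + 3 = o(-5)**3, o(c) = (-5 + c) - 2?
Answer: 1/4617 ≈ 0.00021659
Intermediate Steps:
o(c) = -7 + c
N = -1731 (N = -3 + (-7 - 5)**3 = -3 + (-12)**3 = -3 - 1728 = -1731)
F(O, m) = -1731
1/(6348 + F(75, 60/(-68))) = 1/(6348 - 1731) = 1/4617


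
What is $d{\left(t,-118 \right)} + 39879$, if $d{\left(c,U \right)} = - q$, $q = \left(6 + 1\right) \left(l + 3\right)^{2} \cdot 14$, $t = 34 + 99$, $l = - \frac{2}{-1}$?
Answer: $37429$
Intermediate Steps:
$l = 2$ ($l = \left(-2\right) \left(-1\right) = 2$)
$t = 133$
$q = 2450$ ($q = \left(6 + 1\right) \left(2 + 3\right)^{2} \cdot 14 = 7 \cdot 5^{2} \cdot 14 = 7 \cdot 25 \cdot 14 = 175 \cdot 14 = 2450$)
$d{\left(c,U \right)} = -2450$ ($d{\left(c,U \right)} = \left(-1\right) 2450 = -2450$)
$d{\left(t,-118 \right)} + 39879 = -2450 + 39879 = 37429$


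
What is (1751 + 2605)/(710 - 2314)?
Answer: -1089/401 ≈ -2.7157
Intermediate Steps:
(1751 + 2605)/(710 - 2314) = 4356/(-1604) = 4356*(-1/1604) = -1089/401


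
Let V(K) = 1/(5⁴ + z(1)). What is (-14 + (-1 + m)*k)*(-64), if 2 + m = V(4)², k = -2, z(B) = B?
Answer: 50160160/97969 ≈ 512.00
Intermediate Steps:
V(K) = 1/626 (V(K) = 1/(5⁴ + 1) = 1/(625 + 1) = 1/626)
m = -783751/391876 (m = -2 + (1/626)² = -2 + 1/391876 = -783751/391876 ≈ -2.0000)
(-14 + (-1 + m)*k)*(-64) = (-14 + (-1 - 783751/391876)*(-2))*(-64) = (-14 - 1175627/391876*(-2))*(-64) = (-14 + 1175627/195938)*(-64) = -1567505/195938*(-64) = 50160160/97969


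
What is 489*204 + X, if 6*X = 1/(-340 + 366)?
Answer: 15561937/156 ≈ 99756.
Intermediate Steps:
X = 1/156 (X = 1/(6*(-340 + 366)) = (⅙)/26 = (⅙)*(1/26) = 1/156 ≈ 0.0064103)
489*204 + X = 489*204 + 1/156 = 99756 + 1/156 = 15561937/156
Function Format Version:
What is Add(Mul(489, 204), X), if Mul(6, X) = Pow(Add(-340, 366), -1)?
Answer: Rational(15561937, 156) ≈ 99756.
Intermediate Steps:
X = Rational(1, 156) (X = Mul(Rational(1, 6), Pow(Add(-340, 366), -1)) = Mul(Rational(1, 6), Pow(26, -1)) = Mul(Rational(1, 6), Rational(1, 26)) = Rational(1, 156) ≈ 0.0064103)
Add(Mul(489, 204), X) = Add(Mul(489, 204), Rational(1, 156)) = Add(99756, Rational(1, 156)) = Rational(15561937, 156)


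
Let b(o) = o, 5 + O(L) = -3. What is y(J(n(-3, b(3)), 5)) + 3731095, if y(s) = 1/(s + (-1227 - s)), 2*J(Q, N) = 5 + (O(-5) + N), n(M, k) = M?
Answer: 4578053564/1227 ≈ 3.7311e+6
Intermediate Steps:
O(L) = -8 (O(L) = -5 - 3 = -8)
J(Q, N) = -3/2 + N/2 (J(Q, N) = (5 + (-8 + N))/2 = (-3 + N)/2 = -3/2 + N/2)
y(s) = -1/1227 (y(s) = 1/(-1227) = -1/1227)
y(J(n(-3, b(3)), 5)) + 3731095 = -1/1227 + 3731095 = 4578053564/1227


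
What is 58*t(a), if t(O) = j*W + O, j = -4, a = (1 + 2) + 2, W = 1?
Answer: 58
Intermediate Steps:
a = 5 (a = 3 + 2 = 5)
t(O) = -4 + O (t(O) = -4*1 + O = -4 + O)
58*t(a) = 58*(-4 + 5) = 58*1 = 58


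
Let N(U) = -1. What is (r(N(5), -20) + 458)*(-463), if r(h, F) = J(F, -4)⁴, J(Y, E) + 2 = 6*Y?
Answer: -102570202182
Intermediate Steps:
J(Y, E) = -2 + 6*Y
r(h, F) = (-2 + 6*F)⁴
(r(N(5), -20) + 458)*(-463) = (16*(-1 + 3*(-20))⁴ + 458)*(-463) = (16*(-1 - 60)⁴ + 458)*(-463) = (16*(-61)⁴ + 458)*(-463) = (16*13845841 + 458)*(-463) = (221533456 + 458)*(-463) = 221533914*(-463) = -102570202182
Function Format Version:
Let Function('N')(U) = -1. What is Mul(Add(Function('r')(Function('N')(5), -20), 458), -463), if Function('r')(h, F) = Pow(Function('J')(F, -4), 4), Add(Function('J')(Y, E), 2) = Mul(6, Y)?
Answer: -102570202182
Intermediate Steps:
Function('J')(Y, E) = Add(-2, Mul(6, Y))
Function('r')(h, F) = Pow(Add(-2, Mul(6, F)), 4)
Mul(Add(Function('r')(Function('N')(5), -20), 458), -463) = Mul(Add(Mul(16, Pow(Add(-1, Mul(3, -20)), 4)), 458), -463) = Mul(Add(Mul(16, Pow(Add(-1, -60), 4)), 458), -463) = Mul(Add(Mul(16, Pow(-61, 4)), 458), -463) = Mul(Add(Mul(16, 13845841), 458), -463) = Mul(Add(221533456, 458), -463) = Mul(221533914, -463) = -102570202182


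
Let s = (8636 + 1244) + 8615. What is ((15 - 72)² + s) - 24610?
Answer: -2866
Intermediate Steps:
s = 18495 (s = 9880 + 8615 = 18495)
((15 - 72)² + s) - 24610 = ((15 - 72)² + 18495) - 24610 = ((-57)² + 18495) - 24610 = (3249 + 18495) - 24610 = 21744 - 24610 = -2866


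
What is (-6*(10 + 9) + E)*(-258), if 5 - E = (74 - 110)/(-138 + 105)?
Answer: 312438/11 ≈ 28403.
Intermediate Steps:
E = 43/11 (E = 5 - (74 - 110)/(-138 + 105) = 5 - (-36)/(-33) = 5 - (-36)*(-1)/33 = 5 - 1*12/11 = 5 - 12/11 = 43/11 ≈ 3.9091)
(-6*(10 + 9) + E)*(-258) = (-6*(10 + 9) + 43/11)*(-258) = (-6*19 + 43/11)*(-258) = (-114 + 43/11)*(-258) = -1211/11*(-258) = 312438/11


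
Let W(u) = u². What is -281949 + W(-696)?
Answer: 202467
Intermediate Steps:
-281949 + W(-696) = -281949 + (-696)² = -281949 + 484416 = 202467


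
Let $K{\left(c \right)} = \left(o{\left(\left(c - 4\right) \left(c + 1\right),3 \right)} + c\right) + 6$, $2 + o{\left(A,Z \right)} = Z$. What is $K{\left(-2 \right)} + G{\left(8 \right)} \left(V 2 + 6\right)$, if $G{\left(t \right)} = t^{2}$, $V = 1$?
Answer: $517$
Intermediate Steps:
$o{\left(A,Z \right)} = -2 + Z$
$K{\left(c \right)} = 7 + c$ ($K{\left(c \right)} = \left(\left(-2 + 3\right) + c\right) + 6 = \left(1 + c\right) + 6 = 7 + c$)
$K{\left(-2 \right)} + G{\left(8 \right)} \left(V 2 + 6\right) = \left(7 - 2\right) + 8^{2} \left(1 \cdot 2 + 6\right) = 5 + 64 \left(2 + 6\right) = 5 + 64 \cdot 8 = 5 + 512 = 517$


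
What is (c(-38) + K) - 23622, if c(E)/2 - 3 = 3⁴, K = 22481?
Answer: -973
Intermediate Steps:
c(E) = 168 (c(E) = 6 + 2*3⁴ = 6 + 2*81 = 6 + 162 = 168)
(c(-38) + K) - 23622 = (168 + 22481) - 23622 = 22649 - 23622 = -973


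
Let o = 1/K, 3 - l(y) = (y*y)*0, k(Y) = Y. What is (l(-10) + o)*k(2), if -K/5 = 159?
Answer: 4768/795 ≈ 5.9975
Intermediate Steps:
l(y) = 3 (l(y) = 3 - y*y*0 = 3 - y²*0 = 3 - 1*0 = 3 + 0 = 3)
K = -795 (K = -5*159 = -795)
o = -1/795 (o = 1/(-795) = -1/795 ≈ -0.0012579)
(l(-10) + o)*k(2) = (3 - 1/795)*2 = (2384/795)*2 = 4768/795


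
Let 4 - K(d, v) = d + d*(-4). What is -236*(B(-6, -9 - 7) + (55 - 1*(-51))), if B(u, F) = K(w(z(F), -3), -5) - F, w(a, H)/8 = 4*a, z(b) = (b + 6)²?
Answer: -2295336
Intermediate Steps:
z(b) = (6 + b)²
w(a, H) = 32*a (w(a, H) = 8*(4*a) = 32*a)
K(d, v) = 4 + 3*d (K(d, v) = 4 - (d + d*(-4)) = 4 - (d - 4*d) = 4 - (-3)*d = 4 + 3*d)
B(u, F) = 4 - F + 96*(6 + F)² (B(u, F) = (4 + 3*(32*(6 + F)²)) - F = (4 + 96*(6 + F)²) - F = 4 - F + 96*(6 + F)²)
-236*(B(-6, -9 - 7) + (55 - 1*(-51))) = -236*((4 - (-9 - 7) + 96*(6 + (-9 - 7))²) + (55 - 1*(-51))) = -236*((4 - 1*(-16) + 96*(6 - 16)²) + (55 + 51)) = -236*((4 + 16 + 96*(-10)²) + 106) = -236*((4 + 16 + 96*100) + 106) = -236*((4 + 16 + 9600) + 106) = -236*(9620 + 106) = -236*9726 = -2295336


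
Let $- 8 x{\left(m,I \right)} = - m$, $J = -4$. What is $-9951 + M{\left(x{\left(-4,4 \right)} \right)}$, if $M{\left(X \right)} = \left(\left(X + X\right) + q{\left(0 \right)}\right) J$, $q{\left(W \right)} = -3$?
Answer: $-9935$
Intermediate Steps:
$x{\left(m,I \right)} = \frac{m}{8}$ ($x{\left(m,I \right)} = - \frac{\left(-1\right) m}{8} = \frac{m}{8}$)
$M{\left(X \right)} = 12 - 8 X$ ($M{\left(X \right)} = \left(\left(X + X\right) - 3\right) \left(-4\right) = \left(2 X - 3\right) \left(-4\right) = \left(-3 + 2 X\right) \left(-4\right) = 12 - 8 X$)
$-9951 + M{\left(x{\left(-4,4 \right)} \right)} = -9951 + \left(12 - 8 \cdot \frac{1}{8} \left(-4\right)\right) = -9951 + \left(12 - -4\right) = -9951 + \left(12 + 4\right) = -9951 + 16 = -9935$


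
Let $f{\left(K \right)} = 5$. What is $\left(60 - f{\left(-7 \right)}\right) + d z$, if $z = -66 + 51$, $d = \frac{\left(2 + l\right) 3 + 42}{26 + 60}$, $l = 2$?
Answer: $\frac{1960}{43} \approx 45.581$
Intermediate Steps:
$d = \frac{27}{43}$ ($d = \frac{\left(2 + 2\right) 3 + 42}{26 + 60} = \frac{4 \cdot 3 + 42}{86} = \left(12 + 42\right) \frac{1}{86} = 54 \cdot \frac{1}{86} = \frac{27}{43} \approx 0.62791$)
$z = -15$
$\left(60 - f{\left(-7 \right)}\right) + d z = \left(60 - 5\right) + \frac{27}{43} \left(-15\right) = \left(60 - 5\right) - \frac{405}{43} = 55 - \frac{405}{43} = \frac{1960}{43}$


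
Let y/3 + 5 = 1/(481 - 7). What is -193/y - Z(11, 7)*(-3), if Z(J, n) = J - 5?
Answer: 73136/2369 ≈ 30.872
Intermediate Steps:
Z(J, n) = -5 + J
y = -2369/158 (y = -15 + 3/(481 - 7) = -15 + 3/474 = -15 + 3*(1/474) = -15 + 1/158 = -2369/158 ≈ -14.994)
-193/y - Z(11, 7)*(-3) = -193/(-2369/158) - (-5 + 11)*(-3) = -193*(-158/2369) - 6*(-3) = 30494/2369 - 1*(-18) = 30494/2369 + 18 = 73136/2369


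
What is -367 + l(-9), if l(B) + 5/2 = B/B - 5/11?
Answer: -8117/22 ≈ -368.95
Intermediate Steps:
l(B) = -43/22 (l(B) = -5/2 + (B/B - 5/11) = -5/2 + (1 - 5*1/11) = -5/2 + (1 - 5/11) = -5/2 + 6/11 = -43/22)
-367 + l(-9) = -367 - 43/22 = -8117/22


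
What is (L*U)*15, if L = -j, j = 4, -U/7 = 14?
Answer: 5880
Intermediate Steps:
U = -98 (U = -7*14 = -98)
L = -4 (L = -1*4 = -4)
(L*U)*15 = -4*(-98)*15 = 392*15 = 5880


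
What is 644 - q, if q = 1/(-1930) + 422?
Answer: 428461/1930 ≈ 222.00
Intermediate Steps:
q = 814459/1930 (q = -1/1930 + 422 = 814459/1930 ≈ 422.00)
644 - q = 644 - 1*814459/1930 = 644 - 814459/1930 = 428461/1930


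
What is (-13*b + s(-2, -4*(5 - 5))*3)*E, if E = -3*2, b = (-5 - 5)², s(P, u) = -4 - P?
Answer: 7836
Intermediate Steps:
b = 100 (b = (-10)² = 100)
E = -6
(-13*b + s(-2, -4*(5 - 5))*3)*E = (-13*100 + (-4 - 1*(-2))*3)*(-6) = (-1300 + (-4 + 2)*3)*(-6) = (-1300 - 2*3)*(-6) = (-1300 - 6)*(-6) = -1306*(-6) = 7836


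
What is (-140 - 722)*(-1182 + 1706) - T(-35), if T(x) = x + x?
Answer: -451618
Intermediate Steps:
T(x) = 2*x
(-140 - 722)*(-1182 + 1706) - T(-35) = (-140 - 722)*(-1182 + 1706) - 2*(-35) = -862*524 - 1*(-70) = -451688 + 70 = -451618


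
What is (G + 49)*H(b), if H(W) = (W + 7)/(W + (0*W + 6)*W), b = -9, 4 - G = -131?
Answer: 368/63 ≈ 5.8413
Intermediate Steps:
G = 135 (G = 4 - 1*(-131) = 4 + 131 = 135)
H(W) = (7 + W)/(7*W) (H(W) = (7 + W)/(W + (0 + 6)*W) = (7 + W)/(W + 6*W) = (7 + W)/((7*W)) = (7 + W)*(1/(7*W)) = (7 + W)/(7*W))
(G + 49)*H(b) = (135 + 49)*((⅐)*(7 - 9)/(-9)) = 184*((⅐)*(-⅑)*(-2)) = 184*(2/63) = 368/63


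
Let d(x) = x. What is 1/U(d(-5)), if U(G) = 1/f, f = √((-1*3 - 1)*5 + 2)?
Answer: 3*I*√2 ≈ 4.2426*I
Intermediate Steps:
f = 3*I*√2 (f = √((-3 - 1)*5 + 2) = √(-4*5 + 2) = √(-20 + 2) = √(-18) = 3*I*√2 ≈ 4.2426*I)
U(G) = -I*√2/6 (U(G) = 1/(3*I*√2) = -I*√2/6)
1/U(d(-5)) = 1/(-I*√2/6) = 3*I*√2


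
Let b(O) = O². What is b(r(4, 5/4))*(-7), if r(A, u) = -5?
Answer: -175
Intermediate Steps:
b(r(4, 5/4))*(-7) = (-5)²*(-7) = 25*(-7) = -175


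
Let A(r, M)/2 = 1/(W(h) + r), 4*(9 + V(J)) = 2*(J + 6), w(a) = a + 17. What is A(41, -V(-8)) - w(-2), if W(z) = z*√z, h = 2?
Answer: -25013/1673 - 4*√2/1673 ≈ -14.954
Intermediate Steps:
w(a) = 17 + a
V(J) = -6 + J/2 (V(J) = -9 + (2*(J + 6))/4 = -9 + (2*(6 + J))/4 = -9 + (12 + 2*J)/4 = -9 + (3 + J/2) = -6 + J/2)
W(z) = z^(3/2)
A(r, M) = 2/(r + 2*√2) (A(r, M) = 2/(2^(3/2) + r) = 2/(2*√2 + r) = 2/(r + 2*√2))
A(41, -V(-8)) - w(-2) = 2/(41 + 2*√2) - (17 - 2) = 2/(41 + 2*√2) - 1*15 = 2/(41 + 2*√2) - 15 = -15 + 2/(41 + 2*√2)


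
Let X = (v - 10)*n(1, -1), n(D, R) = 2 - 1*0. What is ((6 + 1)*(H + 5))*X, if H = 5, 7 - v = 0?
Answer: -420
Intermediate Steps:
v = 7 (v = 7 - 1*0 = 7 + 0 = 7)
n(D, R) = 2 (n(D, R) = 2 + 0 = 2)
X = -6 (X = (7 - 10)*2 = -3*2 = -6)
((6 + 1)*(H + 5))*X = ((6 + 1)*(5 + 5))*(-6) = (7*10)*(-6) = 70*(-6) = -420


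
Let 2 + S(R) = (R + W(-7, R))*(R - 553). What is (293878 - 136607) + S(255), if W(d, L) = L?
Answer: 5289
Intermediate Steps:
S(R) = -2 + 2*R*(-553 + R) (S(R) = -2 + (R + R)*(R - 553) = -2 + (2*R)*(-553 + R) = -2 + 2*R*(-553 + R))
(293878 - 136607) + S(255) = (293878 - 136607) + (-2 - 1106*255 + 2*255²) = 157271 + (-2 - 282030 + 2*65025) = 157271 + (-2 - 282030 + 130050) = 157271 - 151982 = 5289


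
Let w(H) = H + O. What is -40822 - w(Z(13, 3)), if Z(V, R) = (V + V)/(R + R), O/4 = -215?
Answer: -119899/3 ≈ -39966.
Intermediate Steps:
O = -860 (O = 4*(-215) = -860)
Z(V, R) = V/R (Z(V, R) = (2*V)/((2*R)) = (2*V)*(1/(2*R)) = V/R)
w(H) = -860 + H (w(H) = H - 860 = -860 + H)
-40822 - w(Z(13, 3)) = -40822 - (-860 + 13/3) = -40822 - 1*(-2567/3) = -40822 + 2567/3 = -119899/3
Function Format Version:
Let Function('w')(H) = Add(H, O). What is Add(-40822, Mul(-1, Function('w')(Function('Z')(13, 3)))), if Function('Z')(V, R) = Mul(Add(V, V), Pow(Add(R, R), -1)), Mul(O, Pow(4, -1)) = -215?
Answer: Rational(-119899, 3) ≈ -39966.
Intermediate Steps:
O = -860 (O = Mul(4, -215) = -860)
Function('Z')(V, R) = Mul(V, Pow(R, -1)) (Function('Z')(V, R) = Mul(Mul(2, V), Pow(Mul(2, R), -1)) = Mul(Mul(2, V), Mul(Rational(1, 2), Pow(R, -1))) = Mul(V, Pow(R, -1)))
Function('w')(H) = Add(-860, H) (Function('w')(H) = Add(H, -860) = Add(-860, H))
Add(-40822, Mul(-1, Function('w')(Function('Z')(13, 3)))) = Add(-40822, Mul(-1, Add(-860, Mul(13, Pow(3, -1))))) = Add(-40822, Mul(-1, Add(-860, Mul(13, Rational(1, 3))))) = Add(-40822, Mul(-1, Add(-860, Rational(13, 3)))) = Add(-40822, Mul(-1, Rational(-2567, 3))) = Add(-40822, Rational(2567, 3)) = Rational(-119899, 3)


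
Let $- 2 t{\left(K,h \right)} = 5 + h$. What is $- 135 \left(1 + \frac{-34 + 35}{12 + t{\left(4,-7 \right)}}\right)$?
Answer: $- \frac{1890}{13} \approx -145.38$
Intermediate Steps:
$t{\left(K,h \right)} = - \frac{5}{2} - \frac{h}{2}$ ($t{\left(K,h \right)} = - \frac{5 + h}{2} = - \frac{5}{2} - \frac{h}{2}$)
$- 135 \left(1 + \frac{-34 + 35}{12 + t{\left(4,-7 \right)}}\right) = - 135 \left(1 + \frac{-34 + 35}{12 - -1}\right) = - 135 \left(1 + 1 \frac{1}{12 + \left(- \frac{5}{2} + \frac{7}{2}\right)}\right) = - 135 \left(1 + 1 \frac{1}{12 + 1}\right) = - 135 \left(1 + 1 \cdot \frac{1}{13}\right) = - 135 \left(1 + \frac{1}{13}\right) = \left(-135\right) \frac{14}{13} = - \frac{1890}{13}$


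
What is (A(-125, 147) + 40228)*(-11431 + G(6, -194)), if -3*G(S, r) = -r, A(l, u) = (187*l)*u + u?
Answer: 117109230250/3 ≈ 3.9036e+10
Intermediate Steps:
A(l, u) = u + 187*l*u (A(l, u) = 187*l*u + u = u + 187*l*u)
G(S, r) = r/3 (G(S, r) = -(-1)*r/3 = r/3)
(A(-125, 147) + 40228)*(-11431 + G(6, -194)) = (147*(1 + 187*(-125)) + 40228)*(-11431 + (1/3)*(-194)) = (147*(1 - 23375) + 40228)*(-11431 - 194/3) = (147*(-23374) + 40228)*(-34487/3) = (-3435978 + 40228)*(-34487/3) = -3395750*(-34487/3) = 117109230250/3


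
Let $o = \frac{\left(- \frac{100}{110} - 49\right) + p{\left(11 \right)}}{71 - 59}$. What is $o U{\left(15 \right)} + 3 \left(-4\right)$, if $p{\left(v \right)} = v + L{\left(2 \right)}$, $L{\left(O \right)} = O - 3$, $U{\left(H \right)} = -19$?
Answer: $\frac{6757}{132} \approx 51.189$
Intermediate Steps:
$L{\left(O \right)} = -3 + O$
$p{\left(v \right)} = -1 + v$ ($p{\left(v \right)} = v + \left(-3 + 2\right) = v - 1 = -1 + v$)
$o = - \frac{439}{132}$ ($o = \frac{\left(- \frac{100}{110} - 49\right) + \left(-1 + 11\right)}{71 - 59} = \frac{\left(\left(-100\right) \frac{1}{110} - 49\right) + 10}{12} = \left(\left(- \frac{10}{11} - 49\right) + 10\right) \frac{1}{12} = \left(- \frac{549}{11} + 10\right) \frac{1}{12} = \left(- \frac{439}{11}\right) \frac{1}{12} = - \frac{439}{132} \approx -3.3258$)
$o U{\left(15 \right)} + 3 \left(-4\right) = \left(- \frac{439}{132}\right) \left(-19\right) + 3 \left(-4\right) = \frac{8341}{132} - 12 = \frac{6757}{132}$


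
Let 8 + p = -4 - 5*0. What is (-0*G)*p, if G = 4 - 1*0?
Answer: 0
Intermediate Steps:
G = 4 (G = 4 + 0 = 4)
p = -12 (p = -8 + (-4 - 5*0) = -8 + (-4 + 0) = -8 - 4 = -12)
(-0*G)*p = -0*4*(-12) = -8*0*(-12) = 0*(-12) = 0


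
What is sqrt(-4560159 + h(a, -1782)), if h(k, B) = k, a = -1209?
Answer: 2*I*sqrt(1140342) ≈ 2135.7*I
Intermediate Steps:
sqrt(-4560159 + h(a, -1782)) = sqrt(-4560159 - 1209) = sqrt(-4561368) = 2*I*sqrt(1140342)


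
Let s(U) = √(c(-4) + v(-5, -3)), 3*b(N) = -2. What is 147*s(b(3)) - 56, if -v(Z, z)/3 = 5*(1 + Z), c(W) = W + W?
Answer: -56 + 294*√13 ≈ 1004.0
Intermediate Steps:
b(N) = -⅔ (b(N) = (⅓)*(-2) = -⅔)
c(W) = 2*W
v(Z, z) = -15 - 15*Z (v(Z, z) = -15*(1 + Z) = -3*(5 + 5*Z) = -15 - 15*Z)
s(U) = 2*√13 (s(U) = √(2*(-4) + (-15 - 15*(-5))) = √(-8 + (-15 + 75)) = √(-8 + 60) = √52 = 2*√13)
147*s(b(3)) - 56 = 147*(2*√13) - 56 = 294*√13 - 56 = -56 + 294*√13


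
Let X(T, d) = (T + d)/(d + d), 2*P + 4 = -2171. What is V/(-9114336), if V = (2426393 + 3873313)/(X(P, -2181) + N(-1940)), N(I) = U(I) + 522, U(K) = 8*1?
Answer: -109044911/83733567588 ≈ -0.0013023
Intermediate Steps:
P = -2175/2 (P = -2 + (½)*(-2171) = -2 - 2171/2 = -2175/2 ≈ -1087.5)
U(K) = 8
X(T, d) = (T + d)/(2*d) (X(T, d) = (T + d)/((2*d)) = (T + d)*(1/(2*d)) = (T + d)/(2*d))
N(I) = 530 (N(I) = 8 + 522 = 530)
V = 6106515016/514473 (V = (2426393 + 3873313)/((½)*(-2175/2 - 2181)/(-2181) + 530) = 6299706/((½)*(-1/2181)*(-6537/2) + 530) = 6299706/(2179/2908 + 530) = 6299706/(1543419/2908) = 6299706*(2908/1543419) = 6106515016/514473 ≈ 11869.)
V/(-9114336) = (6106515016/514473)/(-9114336) = (6106515016/514473)*(-1/9114336) = -109044911/83733567588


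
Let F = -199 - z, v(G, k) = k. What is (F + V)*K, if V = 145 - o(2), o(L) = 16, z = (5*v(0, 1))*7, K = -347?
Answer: 36435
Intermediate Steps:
z = 35 (z = (5*1)*7 = 5*7 = 35)
V = 129 (V = 145 - 1*16 = 145 - 16 = 129)
F = -234 (F = -199 - 1*35 = -199 - 35 = -234)
(F + V)*K = (-234 + 129)*(-347) = -105*(-347) = 36435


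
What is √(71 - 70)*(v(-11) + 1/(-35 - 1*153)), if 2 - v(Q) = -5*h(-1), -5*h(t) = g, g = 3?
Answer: -189/188 ≈ -1.0053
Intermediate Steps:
h(t) = -⅗ (h(t) = -⅕*3 = -⅗)
v(Q) = -1 (v(Q) = 2 - (-5)*(-3)/5 = 2 - 1*3 = 2 - 3 = -1)
√(71 - 70)*(v(-11) + 1/(-35 - 1*153)) = √(71 - 70)*(-1 + 1/(-35 - 1*153)) = √1*(-1 + 1/(-35 - 153)) = 1*(-1 + 1/(-188)) = 1*(-1 - 1/188) = 1*(-189/188) = -189/188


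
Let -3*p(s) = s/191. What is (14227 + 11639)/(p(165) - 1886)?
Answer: -4940406/360281 ≈ -13.713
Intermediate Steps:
p(s) = -s/573 (p(s) = -s/(3*191) = -s/573)
(14227 + 11639)/(p(165) - 1886) = (14227 + 11639)/(-1/573*165 - 1886) = 25866/(-55/191 - 1886) = 25866/(-360281/191) = 25866*(-191/360281) = -4940406/360281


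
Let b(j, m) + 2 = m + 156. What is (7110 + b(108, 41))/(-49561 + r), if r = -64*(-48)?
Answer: -7305/46489 ≈ -0.15713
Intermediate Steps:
b(j, m) = 154 + m (b(j, m) = -2 + (m + 156) = -2 + (156 + m) = 154 + m)
r = 3072
(7110 + b(108, 41))/(-49561 + r) = (7110 + (154 + 41))/(-49561 + 3072) = (7110 + 195)/(-46489) = 7305*(-1/46489) = -7305/46489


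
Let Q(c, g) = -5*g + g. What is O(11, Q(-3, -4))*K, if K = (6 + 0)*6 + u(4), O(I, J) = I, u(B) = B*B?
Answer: 572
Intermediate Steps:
Q(c, g) = -4*g
u(B) = B²
K = 52 (K = (6 + 0)*6 + 4² = 6*6 + 16 = 36 + 16 = 52)
O(11, Q(-3, -4))*K = 11*52 = 572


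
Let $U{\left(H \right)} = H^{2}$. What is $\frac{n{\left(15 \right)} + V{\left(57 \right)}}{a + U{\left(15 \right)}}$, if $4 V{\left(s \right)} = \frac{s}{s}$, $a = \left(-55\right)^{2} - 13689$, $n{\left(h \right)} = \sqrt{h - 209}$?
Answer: $- \frac{1}{41756} - \frac{i \sqrt{194}}{10439} \approx -2.3949 \cdot 10^{-5} - 0.0013343 i$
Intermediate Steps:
$n{\left(h \right)} = \sqrt{-209 + h}$
$a = -10664$ ($a = 3025 - 13689 = -10664$)
$V{\left(s \right)} = \frac{1}{4}$ ($V{\left(s \right)} = \frac{s \frac{1}{s}}{4} = \frac{1}{4} \cdot 1 = \frac{1}{4}$)
$\frac{n{\left(15 \right)} + V{\left(57 \right)}}{a + U{\left(15 \right)}} = \frac{\sqrt{-209 + 15} + \frac{1}{4}}{-10664 + 15^{2}} = \frac{\sqrt{-194} + \frac{1}{4}}{-10664 + 225} = \frac{i \sqrt{194} + \frac{1}{4}}{-10439} = \left(\frac{1}{4} + i \sqrt{194}\right) \left(- \frac{1}{10439}\right) = - \frac{1}{41756} - \frac{i \sqrt{194}}{10439}$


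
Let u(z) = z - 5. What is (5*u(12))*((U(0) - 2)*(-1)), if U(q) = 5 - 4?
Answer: 35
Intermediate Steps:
U(q) = 1
u(z) = -5 + z
(5*u(12))*((U(0) - 2)*(-1)) = (5*(-5 + 12))*((1 - 2)*(-1)) = (5*7)*(-1*(-1)) = 35*1 = 35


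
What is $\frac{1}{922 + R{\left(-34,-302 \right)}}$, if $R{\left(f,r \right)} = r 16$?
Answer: $- \frac{1}{3910} \approx -0.00025575$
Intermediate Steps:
$R{\left(f,r \right)} = 16 r$
$\frac{1}{922 + R{\left(-34,-302 \right)}} = \frac{1}{922 + 16 \left(-302\right)} = \frac{1}{922 - 4832} = \frac{1}{-3910} = - \frac{1}{3910}$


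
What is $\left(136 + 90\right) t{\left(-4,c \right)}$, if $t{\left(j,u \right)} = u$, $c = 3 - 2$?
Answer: $226$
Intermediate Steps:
$c = 1$
$\left(136 + 90\right) t{\left(-4,c \right)} = \left(136 + 90\right) 1 = 226 \cdot 1 = 226$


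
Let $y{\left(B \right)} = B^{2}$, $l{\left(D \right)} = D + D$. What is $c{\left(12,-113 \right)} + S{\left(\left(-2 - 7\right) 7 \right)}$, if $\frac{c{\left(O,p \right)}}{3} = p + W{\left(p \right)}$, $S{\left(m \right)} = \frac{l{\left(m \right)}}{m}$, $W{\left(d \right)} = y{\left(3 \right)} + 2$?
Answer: $-304$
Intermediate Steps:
$l{\left(D \right)} = 2 D$
$W{\left(d \right)} = 11$ ($W{\left(d \right)} = 3^{2} + 2 = 9 + 2 = 11$)
$S{\left(m \right)} = 2$ ($S{\left(m \right)} = \frac{2 m}{m} = 2$)
$c{\left(O,p \right)} = 33 + 3 p$ ($c{\left(O,p \right)} = 3 \left(p + 11\right) = 3 \left(11 + p\right) = 33 + 3 p$)
$c{\left(12,-113 \right)} + S{\left(\left(-2 - 7\right) 7 \right)} = \left(33 + 3 \left(-113\right)\right) + 2 = \left(33 - 339\right) + 2 = -306 + 2 = -304$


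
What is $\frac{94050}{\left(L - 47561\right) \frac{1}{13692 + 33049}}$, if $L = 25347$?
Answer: $- \frac{2197995525}{11107} \approx -1.9789 \cdot 10^{5}$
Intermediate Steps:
$\frac{94050}{\left(L - 47561\right) \frac{1}{13692 + 33049}} = \frac{94050}{\left(25347 - 47561\right) \frac{1}{13692 + 33049}} = \frac{94050}{\left(-22214\right) \frac{1}{46741}} = \frac{94050}{- \frac{22214}{46741}} = 94050 \left(- \frac{46741}{22214}\right) = - \frac{2197995525}{11107}$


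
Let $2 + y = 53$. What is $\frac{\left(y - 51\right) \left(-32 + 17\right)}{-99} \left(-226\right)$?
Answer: $0$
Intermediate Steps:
$y = 51$ ($y = -2 + 53 = 51$)
$\frac{\left(y - 51\right) \left(-32 + 17\right)}{-99} \left(-226\right) = \frac{\left(51 - 51\right) \left(-32 + 17\right)}{-99} \left(-226\right) = 0 \left(-15\right) \left(- \frac{1}{99}\right) \left(-226\right) = 0 \left(- \frac{1}{99}\right) \left(-226\right) = 0 \left(-226\right) = 0$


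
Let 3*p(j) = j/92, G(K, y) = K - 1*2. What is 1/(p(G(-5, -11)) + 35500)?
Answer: 276/9797993 ≈ 2.8169e-5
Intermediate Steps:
G(K, y) = -2 + K (G(K, y) = K - 2 = -2 + K)
p(j) = j/276 (p(j) = (j/92)/3 = j/276)
1/(p(G(-5, -11)) + 35500) = 1/((-2 - 5)/276 + 35500) = 1/((1/276)*(-7) + 35500) = 1/(-7/276 + 35500) = 1/(9797993/276) = 276/9797993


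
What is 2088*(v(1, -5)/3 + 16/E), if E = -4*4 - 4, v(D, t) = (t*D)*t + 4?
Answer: 92568/5 ≈ 18514.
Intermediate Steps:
v(D, t) = 4 + D*t² (v(D, t) = (D*t)*t + 4 = D*t² + 4 = 4 + D*t²)
E = -20 (E = -16 - 4 = -20)
2088*(v(1, -5)/3 + 16/E) = 2088*((4 + 1*(-5)²)/3 + 16/(-20)) = 2088*((4 + 1*25)*(⅓) + 16*(-1/20)) = 2088*((4 + 25)*(⅓) - ⅘) = 2088*(29*(⅓) - ⅘) = 2088*(29/3 - ⅘) = 2088*(133/15) = 92568/5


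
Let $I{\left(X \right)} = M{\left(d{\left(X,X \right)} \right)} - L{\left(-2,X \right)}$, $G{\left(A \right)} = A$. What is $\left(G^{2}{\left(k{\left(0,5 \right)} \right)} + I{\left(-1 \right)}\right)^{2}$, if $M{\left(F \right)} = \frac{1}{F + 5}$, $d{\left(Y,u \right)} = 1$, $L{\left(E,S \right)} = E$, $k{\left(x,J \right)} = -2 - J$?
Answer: $\frac{94249}{36} \approx 2618.0$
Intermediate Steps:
$M{\left(F \right)} = \frac{1}{5 + F}$
$I{\left(X \right)} = \frac{13}{6}$ ($I{\left(X \right)} = \frac{1}{5 + 1} - -2 = \frac{1}{6} + 2 = \frac{13}{6}$)
$\left(G^{2}{\left(k{\left(0,5 \right)} \right)} + I{\left(-1 \right)}\right)^{2} = \left(\left(-2 - 5\right)^{2} + \frac{13}{6}\right)^{2} = \left(\left(-7\right)^{2} + \frac{13}{6}\right)^{2} = \left(49 + \frac{13}{6}\right)^{2} = \left(\frac{307}{6}\right)^{2} = \frac{94249}{36}$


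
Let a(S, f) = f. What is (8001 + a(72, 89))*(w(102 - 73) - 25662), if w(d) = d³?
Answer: -10298570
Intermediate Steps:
(8001 + a(72, 89))*(w(102 - 73) - 25662) = (8001 + 89)*((102 - 73)³ - 25662) = 8090*(29³ - 25662) = 8090*(24389 - 25662) = 8090*(-1273) = -10298570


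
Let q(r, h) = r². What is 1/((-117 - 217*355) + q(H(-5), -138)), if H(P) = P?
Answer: -1/77127 ≈ -1.2966e-5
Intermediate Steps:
1/((-117 - 217*355) + q(H(-5), -138)) = 1/((-117 - 217*355) + (-5)²) = 1/((-117 - 77035) + 25) = 1/(-77152 + 25) = 1/(-77127) = -1/77127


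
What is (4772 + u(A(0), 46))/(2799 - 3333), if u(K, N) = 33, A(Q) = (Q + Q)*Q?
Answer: -4805/534 ≈ -8.9981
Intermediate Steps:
A(Q) = 2*Q**2 (A(Q) = (2*Q)*Q = 2*Q**2)
(4772 + u(A(0), 46))/(2799 - 3333) = (4772 + 33)/(2799 - 3333) = 4805/(-534) = 4805*(-1/534) = -4805/534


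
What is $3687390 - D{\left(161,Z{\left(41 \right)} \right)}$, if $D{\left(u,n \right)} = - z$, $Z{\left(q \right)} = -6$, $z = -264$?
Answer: $3687126$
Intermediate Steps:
$D{\left(u,n \right)} = 264$ ($D{\left(u,n \right)} = \left(-1\right) \left(-264\right) = 264$)
$3687390 - D{\left(161,Z{\left(41 \right)} \right)} = 3687390 - 264 = 3687126$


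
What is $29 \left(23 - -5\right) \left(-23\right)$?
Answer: $-18676$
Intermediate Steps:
$29 \left(23 - -5\right) \left(-23\right) = 29 \left(23 + 5\right) \left(-23\right) = 29 \cdot 28 \left(-23\right) = 812 \left(-23\right) = -18676$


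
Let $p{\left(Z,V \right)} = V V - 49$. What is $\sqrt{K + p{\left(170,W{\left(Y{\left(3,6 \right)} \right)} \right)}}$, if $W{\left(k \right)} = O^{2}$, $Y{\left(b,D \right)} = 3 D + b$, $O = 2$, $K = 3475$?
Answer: $\sqrt{3442} \approx 58.669$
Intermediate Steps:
$Y{\left(b,D \right)} = b + 3 D$
$W{\left(k \right)} = 4$ ($W{\left(k \right)} = 2^{2} = 4$)
$p{\left(Z,V \right)} = -49 + V^{2}$ ($p{\left(Z,V \right)} = V^{2} - 49 = -49 + V^{2}$)
$\sqrt{K + p{\left(170,W{\left(Y{\left(3,6 \right)} \right)} \right)}} = \sqrt{3475 - \left(49 - 4^{2}\right)} = \sqrt{3475 + \left(-49 + 16\right)} = \sqrt{3475 - 33} = \sqrt{3442}$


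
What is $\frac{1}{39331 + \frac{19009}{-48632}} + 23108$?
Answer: $\frac{44199276685396}{1912726183} \approx 23108.0$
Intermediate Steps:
$\frac{1}{39331 + \frac{19009}{-48632}} + 23108 = \frac{1}{39331 + 19009 \left(- \frac{1}{48632}\right)} + 23108 = \frac{1}{39331 - \frac{19009}{48632}} + 23108 = \frac{1}{\frac{1912726183}{48632}} + 23108 = \frac{48632}{1912726183} + 23108 = \frac{44199276685396}{1912726183}$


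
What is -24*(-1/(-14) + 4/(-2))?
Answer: 324/7 ≈ 46.286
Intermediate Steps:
-24*(-1/(-14) + 4/(-2)) = -24*(-1*(-1/14) + 4*(-½)) = -24*(1/14 - 2) = -24*(-27/14) = 324/7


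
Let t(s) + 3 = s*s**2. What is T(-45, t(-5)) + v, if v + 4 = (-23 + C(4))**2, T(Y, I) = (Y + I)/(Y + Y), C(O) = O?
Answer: 32303/90 ≈ 358.92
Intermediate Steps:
t(s) = -3 + s**3 (t(s) = -3 + s*s**2 = -3 + s**3)
T(Y, I) = (I + Y)/(2*Y) (T(Y, I) = (I + Y)/((2*Y)) = (I + Y)*(1/(2*Y)) = (I + Y)/(2*Y))
v = 357 (v = -4 + (-23 + 4)**2 = -4 + (-19)**2 = -4 + 361 = 357)
T(-45, t(-5)) + v = (1/2)*((-3 + (-5)**3) - 45)/(-45) + 357 = (1/2)*(-1/45)*((-3 - 125) - 45) + 357 = (1/2)*(-1/45)*(-128 - 45) + 357 = (1/2)*(-1/45)*(-173) + 357 = 173/90 + 357 = 32303/90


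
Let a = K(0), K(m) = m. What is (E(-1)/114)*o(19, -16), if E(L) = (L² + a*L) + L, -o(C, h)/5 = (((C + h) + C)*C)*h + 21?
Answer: 0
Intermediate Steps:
a = 0
o(C, h) = -105 - 5*C*h*(h + 2*C) (o(C, h) = -5*((((C + h) + C)*C)*h + 21) = -5*(((h + 2*C)*C)*h + 21) = -5*((C*(h + 2*C))*h + 21) = -5*(C*h*(h + 2*C) + 21) = -5*(21 + C*h*(h + 2*C)) = -105 - 5*C*h*(h + 2*C))
E(L) = L + L² (E(L) = (L² + 0*L) + L = (L² + 0) + L = L² + L = L + L²)
(E(-1)/114)*o(19, -16) = (-(1 - 1)/114)*(-105 - 10*(-16)*19² - 5*19*(-16)²) = (-1*0*(1/114))*(-105 - 10*(-16)*361 - 5*19*256) = (0*(1/114))*(-105 + 57760 - 24320) = 0*33335 = 0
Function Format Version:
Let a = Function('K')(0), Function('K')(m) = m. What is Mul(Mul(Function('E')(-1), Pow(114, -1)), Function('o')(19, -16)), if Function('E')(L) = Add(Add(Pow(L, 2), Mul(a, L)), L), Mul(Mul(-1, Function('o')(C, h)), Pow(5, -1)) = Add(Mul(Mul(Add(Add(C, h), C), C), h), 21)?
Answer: 0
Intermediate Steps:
a = 0
Function('o')(C, h) = Add(-105, Mul(-5, C, h, Add(h, Mul(2, C)))) (Function('o')(C, h) = Mul(-5, Add(Mul(Mul(Add(Add(C, h), C), C), h), 21)) = Mul(-5, Add(Mul(Mul(Add(h, Mul(2, C)), C), h), 21)) = Mul(-5, Add(Mul(Mul(C, Add(h, Mul(2, C))), h), 21)) = Mul(-5, Add(Mul(C, h, Add(h, Mul(2, C))), 21)) = Mul(-5, Add(21, Mul(C, h, Add(h, Mul(2, C))))) = Add(-105, Mul(-5, C, h, Add(h, Mul(2, C)))))
Function('E')(L) = Add(L, Pow(L, 2)) (Function('E')(L) = Add(Add(Pow(L, 2), Mul(0, L)), L) = Add(Add(Pow(L, 2), 0), L) = Add(Pow(L, 2), L) = Add(L, Pow(L, 2)))
Mul(Mul(Function('E')(-1), Pow(114, -1)), Function('o')(19, -16)) = Mul(Mul(Mul(-1, Add(1, -1)), Pow(114, -1)), Add(-105, Mul(-10, -16, Pow(19, 2)), Mul(-5, 19, Pow(-16, 2)))) = Mul(Mul(Mul(-1, 0), Rational(1, 114)), Add(-105, Mul(-10, -16, 361), Mul(-5, 19, 256))) = Mul(Mul(0, Rational(1, 114)), Add(-105, 57760, -24320)) = Mul(0, 33335) = 0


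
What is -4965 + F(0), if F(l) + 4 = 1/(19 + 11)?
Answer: -149069/30 ≈ -4969.0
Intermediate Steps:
F(l) = -119/30 (F(l) = -4 + 1/(19 + 11) = -4 + 1/30 = -119/30)
-4965 + F(0) = -4965 - 119/30 = -149069/30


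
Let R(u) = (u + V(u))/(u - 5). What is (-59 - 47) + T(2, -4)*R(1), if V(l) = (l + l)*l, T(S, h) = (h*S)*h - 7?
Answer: -499/4 ≈ -124.75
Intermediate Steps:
T(S, h) = -7 + S*h² (T(S, h) = (S*h)*h - 7 = S*h² - 7 = -7 + S*h²)
V(l) = 2*l² (V(l) = (2*l)*l = 2*l²)
R(u) = (u + 2*u²)/(-5 + u) (R(u) = (u + 2*u²)/(u - 5) = (u + 2*u²)/(-5 + u))
(-59 - 47) + T(2, -4)*R(1) = (-59 - 47) + (-7 + 2*(-4)²)*(1*(1 + 2*1)/(-5 + 1)) = -106 + (-7 + 2*16)*(1*(1 + 2)/(-4)) = -106 + (-7 + 32)*(1*(-¼)*3) = -106 + 25*(-¾) = -106 - 75/4 = -499/4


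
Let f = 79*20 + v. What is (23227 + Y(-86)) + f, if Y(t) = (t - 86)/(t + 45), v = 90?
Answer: 1020949/41 ≈ 24901.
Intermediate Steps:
f = 1670 (f = 79*20 + 90 = 1580 + 90 = 1670)
Y(t) = (-86 + t)/(45 + t)
(23227 + Y(-86)) + f = (23227 + (-86 - 86)/(45 - 86)) + 1670 = (23227 - 172/(-41)) + 1670 = (23227 - 1/41*(-172)) + 1670 = (23227 + 172/41) + 1670 = 952479/41 + 1670 = 1020949/41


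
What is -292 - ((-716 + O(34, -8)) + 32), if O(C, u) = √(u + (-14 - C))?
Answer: 392 - 2*I*√14 ≈ 392.0 - 7.4833*I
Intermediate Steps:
O(C, u) = √(-14 + u - C)
-292 - ((-716 + O(34, -8)) + 32) = -292 - ((-716 + √(-14 - 8 - 1*34)) + 32) = -292 - ((-716 + √(-14 - 8 - 34)) + 32) = -292 - ((-716 + √(-56)) + 32) = -292 - ((-716 + 2*I*√14) + 32) = -292 - (-684 + 2*I*√14) = -292 + (684 - 2*I*√14) = 392 - 2*I*√14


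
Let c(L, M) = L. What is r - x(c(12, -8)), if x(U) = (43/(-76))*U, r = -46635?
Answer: -885936/19 ≈ -46628.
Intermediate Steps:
x(U) = -43*U/76 (x(U) = (43*(-1/76))*U = -43*U/76)
r - x(c(12, -8)) = -46635 - (-43)*12/76 = -46635 - 1*(-129/19) = -46635 + 129/19 = -885936/19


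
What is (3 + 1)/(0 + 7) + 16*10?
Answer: 1124/7 ≈ 160.57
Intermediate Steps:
(3 + 1)/(0 + 7) + 16*10 = 4/7 + 160 = 1124/7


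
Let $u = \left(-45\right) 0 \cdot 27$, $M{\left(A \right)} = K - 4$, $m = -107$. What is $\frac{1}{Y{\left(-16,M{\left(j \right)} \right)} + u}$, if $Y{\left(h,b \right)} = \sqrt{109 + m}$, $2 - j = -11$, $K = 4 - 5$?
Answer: $\frac{\sqrt{2}}{2} \approx 0.70711$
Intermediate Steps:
$K = -1$
$j = 13$ ($j = 2 - -11 = 2 + 11 = 13$)
$M{\left(A \right)} = -5$ ($M{\left(A \right)} = -1 - 4 = -5$)
$Y{\left(h,b \right)} = \sqrt{2}$ ($Y{\left(h,b \right)} = \sqrt{109 - 107} = \sqrt{2}$)
$u = 0$ ($u = 0 \cdot 27 = 0$)
$\frac{1}{Y{\left(-16,M{\left(j \right)} \right)} + u} = \frac{1}{\sqrt{2} + 0} = \frac{1}{\sqrt{2}} = \frac{\sqrt{2}}{2}$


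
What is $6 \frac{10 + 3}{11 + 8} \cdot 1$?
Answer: $\frac{78}{19} \approx 4.1053$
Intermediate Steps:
$6 \frac{10 + 3}{11 + 8} \cdot 1 = 6 \cdot \frac{13}{19} \cdot 1 = \frac{78}{19} \cdot 1 = \frac{78}{19}$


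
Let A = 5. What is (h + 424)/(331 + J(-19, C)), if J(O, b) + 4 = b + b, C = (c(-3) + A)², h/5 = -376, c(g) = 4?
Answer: -1456/489 ≈ -2.9775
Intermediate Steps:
h = -1880 (h = 5*(-376) = -1880)
C = 81 (C = (4 + 5)² = 9² = 81)
J(O, b) = -4 + 2*b (J(O, b) = -4 + (b + b) = -4 + 2*b)
(h + 424)/(331 + J(-19, C)) = (-1880 + 424)/(331 + (-4 + 2*81)) = -1456/(331 + (-4 + 162)) = -1456/(331 + 158) = -1456/489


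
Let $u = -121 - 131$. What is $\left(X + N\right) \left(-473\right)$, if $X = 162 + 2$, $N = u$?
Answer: $41624$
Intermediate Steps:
$u = -252$ ($u = -121 - 131 = -252$)
$N = -252$
$X = 164$
$\left(X + N\right) \left(-473\right) = \left(164 - 252\right) \left(-473\right) = \left(-88\right) \left(-473\right) = 41624$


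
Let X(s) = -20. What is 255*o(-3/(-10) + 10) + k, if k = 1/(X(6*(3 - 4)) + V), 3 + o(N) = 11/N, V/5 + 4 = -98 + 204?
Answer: -24864947/50470 ≈ -492.67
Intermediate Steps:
V = 510 (V = -20 + 5*(-98 + 204) = -20 + 5*106 = -20 + 530 = 510)
o(N) = -3 + 11/N
k = 1/490 (k = 1/(-20 + 510) = 1/490 ≈ 0.0020408)
255*o(-3/(-10) + 10) + k = 255*(-3 + 11/(-3/(-10) + 10)) + 1/490 = 255*(-3 + 11/(-3*(-⅒) + 10)) + 1/490 = 255*(-3 + 11/(3/10 + 10)) + 1/490 = 255*(-3 + 11/(103/10)) + 1/490 = 255*(-3 + 11*(10/103)) + 1/490 = 255*(-3 + 110/103) + 1/490 = 255*(-199/103) + 1/490 = -50745/103 + 1/490 = -24864947/50470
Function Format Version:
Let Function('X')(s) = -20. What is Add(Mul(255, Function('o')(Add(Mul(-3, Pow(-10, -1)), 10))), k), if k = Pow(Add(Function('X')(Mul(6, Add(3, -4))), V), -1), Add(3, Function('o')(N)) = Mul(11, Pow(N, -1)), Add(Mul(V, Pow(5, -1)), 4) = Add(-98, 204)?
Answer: Rational(-24864947, 50470) ≈ -492.67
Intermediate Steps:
V = 510 (V = Add(-20, Mul(5, Add(-98, 204))) = Add(-20, Mul(5, 106)) = Add(-20, 530) = 510)
Function('o')(N) = Add(-3, Mul(11, Pow(N, -1)))
k = Rational(1, 490) (k = Pow(Add(-20, 510), -1) = Pow(490, -1) = Rational(1, 490) ≈ 0.0020408)
Add(Mul(255, Function('o')(Add(Mul(-3, Pow(-10, -1)), 10))), k) = Add(Mul(255, Add(-3, Mul(11, Pow(Add(Mul(-3, Pow(-10, -1)), 10), -1)))), Rational(1, 490)) = Add(Mul(255, Add(-3, Mul(11, Pow(Add(Mul(-3, Rational(-1, 10)), 10), -1)))), Rational(1, 490)) = Add(Mul(255, Add(-3, Mul(11, Pow(Add(Rational(3, 10), 10), -1)))), Rational(1, 490)) = Add(Mul(255, Add(-3, Mul(11, Pow(Rational(103, 10), -1)))), Rational(1, 490)) = Add(Mul(255, Add(-3, Mul(11, Rational(10, 103)))), Rational(1, 490)) = Add(Mul(255, Add(-3, Rational(110, 103))), Rational(1, 490)) = Add(Mul(255, Rational(-199, 103)), Rational(1, 490)) = Add(Rational(-50745, 103), Rational(1, 490)) = Rational(-24864947, 50470)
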